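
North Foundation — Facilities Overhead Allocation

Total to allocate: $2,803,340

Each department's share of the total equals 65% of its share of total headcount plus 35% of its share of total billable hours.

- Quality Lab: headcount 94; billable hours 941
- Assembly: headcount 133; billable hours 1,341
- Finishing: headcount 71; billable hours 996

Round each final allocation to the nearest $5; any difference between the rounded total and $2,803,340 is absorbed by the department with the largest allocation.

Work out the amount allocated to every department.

Headcount total 298; billable hours total 3,278.
Combined weights (65% headcount + 35% billable hours): Quality Lab 0.3055; Assembly 0.4333; Finishing 0.2612.
Raw shares: Quality Lab 856,438.33; Assembly 1,214,638.13; Finishing 732,263.54.
After rounding ($5): Quality Lab $856,440; Assembly $1,214,640; Finishing $732,265. Sum = $2,803,345.
Difference $2,803,340 − $2,803,345 = −$5 applied to largest allocation (Assembly): Assembly becomes $1,214,635.

Quality Lab: $856,440 · Assembly: $1,214,635 · Finishing: $732,265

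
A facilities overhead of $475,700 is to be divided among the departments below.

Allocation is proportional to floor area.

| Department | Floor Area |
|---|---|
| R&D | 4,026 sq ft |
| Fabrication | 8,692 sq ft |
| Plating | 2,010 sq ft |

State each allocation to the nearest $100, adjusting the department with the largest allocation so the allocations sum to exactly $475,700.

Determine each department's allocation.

R&D: $130,000; Fabrication: $280,800; Plating: $64,900

Floor area total: 14,728.
Proportional shares: R&D 4,026/14,728 × $475,700 = 130,035.86; Fabrication 8,692/14,728 × $475,700 = 280,743.10; Plating 2,010/14,728 × $475,700 = 64,921.03.
Rounded to nearest $100: R&D $130,000; Fabrication $280,700; Plating $64,900. Sum = $475,600.
Difference $475,700 − $475,600 = +$100 applied to largest allocation (Fabrication): Fabrication becomes $280,800.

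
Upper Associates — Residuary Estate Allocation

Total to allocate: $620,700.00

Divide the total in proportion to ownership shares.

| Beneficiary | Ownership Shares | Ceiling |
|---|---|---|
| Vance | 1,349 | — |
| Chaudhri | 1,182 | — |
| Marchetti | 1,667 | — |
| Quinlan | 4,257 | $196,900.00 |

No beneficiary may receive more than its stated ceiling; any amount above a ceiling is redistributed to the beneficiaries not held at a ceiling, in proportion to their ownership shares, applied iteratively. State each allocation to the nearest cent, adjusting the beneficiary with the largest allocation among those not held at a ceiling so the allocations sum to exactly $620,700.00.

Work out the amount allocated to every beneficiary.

Vance: $136,185.37 · Chaudhri: $119,326.25 · Marchetti: $168,288.38 · Quinlan: $196,900.00

Total ownership shares = 8,455.
Pro-rata shares before constraints: Vance 99,033.0337; Chaudhri 86,773.1993; Marchetti 122,378.1076; Quinlan 312,515.6594.
Cap binds for Quinlan ($196,900.00); residual $423,800.00 reallocated over remaining ownership shares 4,198.
Remaining shares: Vance 136,185.3740 → $136,185.37; Chaudhri 119,326.2506 → $119,326.25; Marchetti 168,288.3754 → $168,288.38.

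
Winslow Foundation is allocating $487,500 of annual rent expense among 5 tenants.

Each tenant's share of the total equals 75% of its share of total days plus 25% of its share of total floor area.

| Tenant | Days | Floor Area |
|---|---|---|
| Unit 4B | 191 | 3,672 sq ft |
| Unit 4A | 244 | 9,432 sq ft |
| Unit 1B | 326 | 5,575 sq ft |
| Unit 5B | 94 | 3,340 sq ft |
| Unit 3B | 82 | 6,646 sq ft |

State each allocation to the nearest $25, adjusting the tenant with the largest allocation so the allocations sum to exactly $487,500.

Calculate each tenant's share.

Unit 4B: $90,150 · Unit 4A: $135,325 · Unit 1B: $150,900 · Unit 5B: $50,875 · Unit 3B: $60,250

Days total 937; floor area total 28,665.
Composite weights (75% days + 25% floor area): Unit 4B 0.1849; Unit 4A 0.2776; Unit 1B 0.3096; Unit 5B 0.1044; Unit 3B 0.1236.
Unrounded shares: Unit 4B 90,141.99; Unit 4A 135,312.82; Unit 1B 150,911.08; Unit 5B 50,880.24; Unit 3B 60,253.87.
At nearest $25: Unit 4B $90,150; Unit 4A $135,325; Unit 1B $150,900; Unit 5B $50,875; Unit 3B $60,250. Sum = $487,500.
No rounding difference to absorb.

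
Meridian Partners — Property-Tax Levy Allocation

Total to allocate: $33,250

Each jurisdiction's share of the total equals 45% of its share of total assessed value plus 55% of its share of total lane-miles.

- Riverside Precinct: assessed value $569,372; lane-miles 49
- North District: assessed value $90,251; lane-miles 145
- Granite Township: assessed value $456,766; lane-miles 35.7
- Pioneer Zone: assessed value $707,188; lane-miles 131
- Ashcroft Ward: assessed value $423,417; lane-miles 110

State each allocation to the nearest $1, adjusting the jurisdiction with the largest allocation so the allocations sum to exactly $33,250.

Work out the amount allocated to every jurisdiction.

Assessed value total 2,246,994; lane-miles total 470.7.
Combined weights (45% assessed value + 55% lane-miles): Riverside Precinct 0.1713; North District 0.1875; Granite Township 0.1332; Pioneer Zone 0.2947; Ashcroft Ward 0.2133.
Proportional shares: Riverside Precinct 5,695.12; North District 6,234.47; Granite Township 4,428.56; Pioneer Zone 9,798.67; Ashcroft Ward 7,093.18.
At nearest $1: Riverside Precinct $5,695; North District $6,234; Granite Township $4,429; Pioneer Zone $9,799; Ashcroft Ward $7,093. Sum = $33,250.
No rounding difference to absorb.

Riverside Precinct: $5,695 | North District: $6,234 | Granite Township: $4,429 | Pioneer Zone: $9,799 | Ashcroft Ward: $7,093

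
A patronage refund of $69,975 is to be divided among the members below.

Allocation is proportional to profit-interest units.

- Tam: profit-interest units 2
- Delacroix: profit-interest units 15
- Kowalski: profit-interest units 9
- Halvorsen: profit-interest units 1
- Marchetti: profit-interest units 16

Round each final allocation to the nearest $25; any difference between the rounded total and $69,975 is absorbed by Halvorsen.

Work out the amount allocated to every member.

Total profit-interest units = 43.
Raw shares: Tam 2/43 × $69,975 = 3,254.65; Delacroix 15/43 × $69,975 = 24,409.88; Kowalski 9/43 × $69,975 = 14,645.93; Halvorsen 1/43 × $69,975 = 1,627.33; Marchetti 16/43 × $69,975 = 26,037.21.
After rounding ($25): Tam $3,250; Delacroix $24,400; Kowalski $14,650; Halvorsen $1,625; Marchetti $26,025. Sum = $69,950.
Difference $69,975 − $69,950 = +$25 applied to Halvorsen: Halvorsen becomes $1,650.

Tam: $3,250 | Delacroix: $24,400 | Kowalski: $14,650 | Halvorsen: $1,650 | Marchetti: $26,025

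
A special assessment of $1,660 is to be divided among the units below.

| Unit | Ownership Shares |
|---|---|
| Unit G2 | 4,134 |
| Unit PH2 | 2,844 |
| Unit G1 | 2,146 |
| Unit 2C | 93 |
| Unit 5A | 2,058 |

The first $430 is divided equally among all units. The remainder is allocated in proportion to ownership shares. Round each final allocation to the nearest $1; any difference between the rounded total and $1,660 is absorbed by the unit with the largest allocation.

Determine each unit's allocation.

Unit G2: $537; Unit PH2: $396; Unit G1: $320; Unit 2C: $96; Unit 5A: $311

$430 shared equally gives $86 per unit.
Remainder $1,230 by ownership shares (total 11,275): Unit G2 450.98 → $451; Unit PH2 310.25 → $310; Unit G1 234.11 → $234; Unit 2C 10.15 → $10; Unit 5A 224.51 → $225.
Totals: Unit G2 $86 + $451 = $537; Unit PH2 $86 + $310 = $396; Unit G1 $86 + $234 = $320; Unit 2C $86 + $10 = $96; Unit 5A $86 + $225 = $311.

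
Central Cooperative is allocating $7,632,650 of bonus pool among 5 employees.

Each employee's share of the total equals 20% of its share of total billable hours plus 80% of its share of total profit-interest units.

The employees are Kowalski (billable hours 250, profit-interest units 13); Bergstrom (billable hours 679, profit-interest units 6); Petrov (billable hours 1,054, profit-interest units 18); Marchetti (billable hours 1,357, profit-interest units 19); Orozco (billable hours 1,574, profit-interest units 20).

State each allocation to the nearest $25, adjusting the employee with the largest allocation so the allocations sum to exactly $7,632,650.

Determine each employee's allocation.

Kowalski: $1,122,125 | Bergstrom: $693,000 | Petrov: $1,773,600 | Marchetti: $1,948,075 | Orozco: $2,095,850

Totals — billable hours 4,914, profit-interest units 76.
Combined weights (20% billable hours + 80% profit-interest units): Kowalski 0.1470; Bergstrom 0.0908; Petrov 0.2324; Marchetti 0.2552; Orozco 0.2746.
Pro-rata amounts: Kowalski 1,122,130.19; Bergstrom 692,992.89; Petrov 1,773,610.54; Marchetti 1,948,080.92; Orozco 2,095,835.47.
After rounding ($25): Kowalski $1,122,125; Bergstrom $693,000; Petrov $1,773,600; Marchetti $1,948,075; Orozco $2,095,825. Sum = $7,632,625.
Difference $7,632,650 − $7,632,625 = +$25 applied to largest allocation (Orozco): Orozco becomes $2,095,850.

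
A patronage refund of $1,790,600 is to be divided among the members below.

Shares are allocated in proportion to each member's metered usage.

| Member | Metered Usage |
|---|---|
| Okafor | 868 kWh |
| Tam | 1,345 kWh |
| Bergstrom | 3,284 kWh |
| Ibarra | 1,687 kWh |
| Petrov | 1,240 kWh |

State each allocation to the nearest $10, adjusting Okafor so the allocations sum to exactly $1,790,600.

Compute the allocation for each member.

Okafor: $184,510; Tam: $285,890; Bergstrom: $698,040; Ibarra: $358,590; Petrov: $263,570

Metered usage total: 8,424.
Pro-rata amounts: Okafor 868/8,424 × $1,790,600 = 184,501.52; Tam 1,345/8,424 × $1,790,600 = 285,892.33; Bergstrom 3,284/8,424 × $1,790,600 = 698,044.92; Ibarra 1,687/8,424 × $1,790,600 = 358,587.63; Petrov 1,240/8,424 × $1,790,600 = 263,573.60.
Rounded to nearest $10: Okafor $184,500; Tam $285,890; Bergstrom $698,040; Ibarra $358,590; Petrov $263,570. Sum = $1,790,590.
Difference $1,790,600 − $1,790,590 = +$10 applied to Okafor: Okafor becomes $184,510.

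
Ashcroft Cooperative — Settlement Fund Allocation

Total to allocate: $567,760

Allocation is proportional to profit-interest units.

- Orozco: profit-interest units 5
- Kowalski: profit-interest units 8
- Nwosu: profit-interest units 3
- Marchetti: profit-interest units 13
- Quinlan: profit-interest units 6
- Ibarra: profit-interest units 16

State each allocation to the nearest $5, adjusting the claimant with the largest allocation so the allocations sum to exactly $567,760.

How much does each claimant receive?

Orozco: $55,665 · Kowalski: $89,060 · Nwosu: $33,400 · Marchetti: $144,725 · Quinlan: $66,795 · Ibarra: $178,115

Combined profit-interest units = 51.
Raw shares: Orozco 5/51 × $567,760 = 55,662.75; Kowalski 8/51 × $567,760 = 89,060.39; Nwosu 3/51 × $567,760 = 33,397.65; Marchetti 13/51 × $567,760 = 144,723.14; Quinlan 6/51 × $567,760 = 66,795.29; Ibarra 16/51 × $567,760 = 178,120.78.
At nearest $5: Orozco $55,665; Kowalski $89,060; Nwosu $33,400; Marchetti $144,725; Quinlan $66,795; Ibarra $178,120. Sum = $567,765.
Difference $567,760 − $567,765 = −$5 applied to largest allocation (Ibarra): Ibarra becomes $178,115.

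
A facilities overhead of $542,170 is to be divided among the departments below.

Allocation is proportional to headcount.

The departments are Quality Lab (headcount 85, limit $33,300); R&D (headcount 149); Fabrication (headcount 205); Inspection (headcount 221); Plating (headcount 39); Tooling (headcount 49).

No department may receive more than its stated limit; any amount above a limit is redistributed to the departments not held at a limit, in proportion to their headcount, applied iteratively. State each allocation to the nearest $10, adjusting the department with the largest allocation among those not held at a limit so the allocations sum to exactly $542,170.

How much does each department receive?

Quality Lab: $33,300; R&D: $114,360; Fabrication: $157,340; Inspection: $169,630; Plating: $29,930; Tooling: $37,610

Headcount total: 748.
Pro-rata shares before constraints: Quality Lab 61,610.23; R&D 107,999.10; Fabrication 148,589.37; Inspection 160,186.59; Plating 28,268.22; Tooling 35,516.48.
Cap binds for Quality Lab ($33,300); residual $508,870 reallocated over remaining headcount 663.
Redistributed shares: R&D 114,361.43 → $114,360; Fabrication 157,342.91 → $157,340; Inspection 169,623.33 → $169,620; Plating 29,933.53 → $29,930; Tooling 37,608.79 → $37,610.
Rounding difference +$10 applied to Inspection → $169,630.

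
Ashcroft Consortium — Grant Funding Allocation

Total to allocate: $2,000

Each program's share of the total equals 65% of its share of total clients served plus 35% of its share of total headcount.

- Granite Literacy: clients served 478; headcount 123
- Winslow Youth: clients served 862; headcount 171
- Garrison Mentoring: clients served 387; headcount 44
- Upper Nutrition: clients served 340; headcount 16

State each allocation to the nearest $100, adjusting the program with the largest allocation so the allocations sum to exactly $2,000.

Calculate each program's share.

Granite Literacy: $500 · Winslow Youth: $1,000 · Garrison Mentoring: $300 · Upper Nutrition: $200

Clients served total 2,067; headcount total 354.
Blended shares (65% clients served + 35% headcount): Granite Literacy 0.2719; Winslow Youth 0.4401; Garrison Mentoring 0.1652; Upper Nutrition 0.1227.
Proportional shares: Granite Literacy 543.85; Winslow Youth 880.27; Garrison Mentoring 330.40; Upper Nutrition 245.47.
At nearest $100: Granite Literacy $500; Winslow Youth $900; Garrison Mentoring $300; Upper Nutrition $200. Sum = $1,900.
Difference $2,000 − $1,900 = +$100 applied to largest allocation (Winslow Youth): Winslow Youth becomes $1,000.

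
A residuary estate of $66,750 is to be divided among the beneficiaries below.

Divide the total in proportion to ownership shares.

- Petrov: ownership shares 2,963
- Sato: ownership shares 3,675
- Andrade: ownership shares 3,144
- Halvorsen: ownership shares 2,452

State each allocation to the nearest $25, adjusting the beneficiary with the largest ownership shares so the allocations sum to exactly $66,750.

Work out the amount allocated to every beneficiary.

Sum of ownership shares: 2,963 + 3,675 + 3,144 + 2,452 = 12,234.
Raw shares: Petrov 16,166.44; Sato 20,051.19; Andrade 17,154.00; Halvorsen 13,378.37.
After rounding ($25): Petrov $16,175; Sato $20,050; Andrade $17,150; Halvorsen $13,375. Sum = $66,750.
No rounding difference to absorb.

Petrov: $16,175 · Sato: $20,050 · Andrade: $17,150 · Halvorsen: $13,375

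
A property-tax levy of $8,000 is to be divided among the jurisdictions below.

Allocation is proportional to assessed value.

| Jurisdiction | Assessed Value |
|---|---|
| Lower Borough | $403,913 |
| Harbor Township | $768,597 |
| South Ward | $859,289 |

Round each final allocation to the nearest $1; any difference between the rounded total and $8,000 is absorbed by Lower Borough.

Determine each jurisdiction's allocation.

Lower Borough: $1,591 · Harbor Township: $3,026 · South Ward: $3,383

Assessed value total: 2,031,799.
Unrounded shares: Lower Borough 403,913/2,031,799 × $8,000 = 1,590.37; Harbor Township 768,597/2,031,799 × $8,000 = 3,026.27; South Ward 859,289/2,031,799 × $8,000 = 3,383.36.
Rounded to nearest $1: Lower Borough $1,590; Harbor Township $3,026; South Ward $3,383. Sum = $7,999.
Difference $8,000 − $7,999 = +$1 applied to Lower Borough: Lower Borough becomes $1,591.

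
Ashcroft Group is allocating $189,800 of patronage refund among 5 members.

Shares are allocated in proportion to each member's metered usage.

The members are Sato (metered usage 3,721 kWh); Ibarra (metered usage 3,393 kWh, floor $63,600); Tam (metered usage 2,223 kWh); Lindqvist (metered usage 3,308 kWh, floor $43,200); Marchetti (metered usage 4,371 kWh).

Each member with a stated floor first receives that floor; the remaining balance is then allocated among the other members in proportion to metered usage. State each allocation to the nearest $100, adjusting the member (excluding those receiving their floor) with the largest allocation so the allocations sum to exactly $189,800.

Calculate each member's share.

Minimums first: Ibarra $63,600; Lindqvist $43,200. Residual $83,000.
Residual split over remaining metered usage 10,315: Sato 29,941.15 → $29,900; Tam 17,887.45 → $17,900; Marchetti 35,171.40 → $35,200.

Sato: $29,900 | Ibarra: $63,600 | Tam: $17,900 | Lindqvist: $43,200 | Marchetti: $35,200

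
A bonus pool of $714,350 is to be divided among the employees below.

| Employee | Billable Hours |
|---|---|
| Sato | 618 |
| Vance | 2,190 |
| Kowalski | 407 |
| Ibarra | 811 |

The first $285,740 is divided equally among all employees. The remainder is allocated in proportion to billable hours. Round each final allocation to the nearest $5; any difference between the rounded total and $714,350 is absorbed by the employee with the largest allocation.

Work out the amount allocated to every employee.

Sato: $137,230 · Vance: $304,580 · Kowalski: $114,765 · Ibarra: $157,775

Equal tier: $285,740 ÷ 4 = $71,435 apiece.
Remainder $428,610 by billable hours (total 4,026): Sato 65,792.59 → $65,795; Vance 233,148.51 → $233,150; Kowalski 43,329.43 → $43,330; Ibarra 86,339.47 → $86,340.
Rounding difference −$5 on remainder applied to Vance.
Totals: Sato $71,435 + $65,795 = $137,230; Vance $71,435 + $233,145 = $304,580; Kowalski $71,435 + $43,330 = $114,765; Ibarra $71,435 + $86,340 = $157,775.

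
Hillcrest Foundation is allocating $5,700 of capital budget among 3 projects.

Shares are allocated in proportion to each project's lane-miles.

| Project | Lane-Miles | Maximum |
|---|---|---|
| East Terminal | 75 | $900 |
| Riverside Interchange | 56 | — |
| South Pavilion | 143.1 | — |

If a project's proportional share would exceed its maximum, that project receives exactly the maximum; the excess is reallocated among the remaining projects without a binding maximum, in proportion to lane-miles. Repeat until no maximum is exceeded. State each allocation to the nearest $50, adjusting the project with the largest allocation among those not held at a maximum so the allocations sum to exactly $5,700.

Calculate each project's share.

Sum of lane-miles: 274.1.
Pro-rata shares before constraints: East Terminal 1,559.65; Riverside Interchange 1,164.54; South Pavilion 2,975.81.
Capped: East Terminal ($900); remaining pool $4,800 reallocated over remaining lane-miles 199.1.
Redistributed shares: Riverside Interchange 1,350.08 → $1,350; South Pavilion 3,449.92 → $3,450.

East Terminal: $900 | Riverside Interchange: $1,350 | South Pavilion: $3,450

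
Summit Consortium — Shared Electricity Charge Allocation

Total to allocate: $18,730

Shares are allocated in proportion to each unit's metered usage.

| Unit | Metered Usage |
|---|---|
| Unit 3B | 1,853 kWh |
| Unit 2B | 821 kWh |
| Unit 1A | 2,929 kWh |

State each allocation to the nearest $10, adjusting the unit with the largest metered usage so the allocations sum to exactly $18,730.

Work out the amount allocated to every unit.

Unit 3B: $6,190 | Unit 2B: $2,740 | Unit 1A: $9,800

Combined metered usage = 5,603.
Pro-rata amounts: Unit 3B 1,853/5,603 × $18,730 = 6,194.30; Unit 2B 821/5,603 × $18,730 = 2,744.48; Unit 1A 2,929/5,603 × $18,730 = 9,791.21.
Rounded to nearest $10: Unit 3B $6,190; Unit 2B $2,740; Unit 1A $9,790. Sum = $18,720.
Difference $18,730 − $18,720 = +$10 applied to largest metered usage (Unit 1A): Unit 1A becomes $9,800.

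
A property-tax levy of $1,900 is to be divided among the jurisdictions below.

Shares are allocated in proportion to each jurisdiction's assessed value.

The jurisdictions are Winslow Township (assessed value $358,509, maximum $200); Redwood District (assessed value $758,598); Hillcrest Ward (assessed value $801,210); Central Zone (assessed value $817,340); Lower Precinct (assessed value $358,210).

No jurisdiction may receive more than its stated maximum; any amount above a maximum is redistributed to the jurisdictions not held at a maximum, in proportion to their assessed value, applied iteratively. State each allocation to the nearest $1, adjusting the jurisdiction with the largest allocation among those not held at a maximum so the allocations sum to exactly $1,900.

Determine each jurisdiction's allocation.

Assessed value total: 3,093,867.
Pro-rata shares before constraints: Winslow Township 220.17; Redwood District 465.87; Hillcrest Ward 492.04; Central Zone 501.94; Lower Precinct 219.98.
Held at cap: Winslow Township ($200); balance $1,700 reallocated over remaining assessed value 2,735,358.
Remaining shares: Redwood District 471.46 → $471; Hillcrest Ward 497.94 → $498; Central Zone 507.97 → $508; Lower Precinct 222.62 → $223.

Winslow Township: $200 · Redwood District: $471 · Hillcrest Ward: $498 · Central Zone: $508 · Lower Precinct: $223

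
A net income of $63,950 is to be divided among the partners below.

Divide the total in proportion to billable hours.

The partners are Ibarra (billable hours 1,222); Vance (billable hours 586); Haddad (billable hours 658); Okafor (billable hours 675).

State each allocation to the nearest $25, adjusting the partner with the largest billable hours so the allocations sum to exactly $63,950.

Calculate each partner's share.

Ibarra: $24,875 · Vance: $11,925 · Haddad: $13,400 · Okafor: $13,750

Billable hours total: 1,222 + 586 + 658 + 675 = 3,141.
Unrounded shares: Ibarra 24,879.62; Vance 11,930.82; Haddad 13,396.72; Okafor 13,742.84.
After rounding ($25): Ibarra $24,875; Vance $11,925; Haddad $13,400; Okafor $13,750. Sum = $63,950.
Sum already equals the total — no adjustment.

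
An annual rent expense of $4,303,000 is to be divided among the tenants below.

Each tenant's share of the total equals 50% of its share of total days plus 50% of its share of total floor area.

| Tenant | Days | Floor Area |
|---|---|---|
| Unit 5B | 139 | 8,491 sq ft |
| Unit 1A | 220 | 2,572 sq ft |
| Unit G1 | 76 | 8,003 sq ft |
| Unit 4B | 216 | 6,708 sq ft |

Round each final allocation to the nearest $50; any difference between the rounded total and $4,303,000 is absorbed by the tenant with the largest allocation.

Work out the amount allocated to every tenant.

Days total 651; floor area total 25,774.
Combined weights (50% days + 50% floor area): Unit 5B 0.2715; Unit 1A 0.2189; Unit G1 0.2136; Unit 4B 0.2960.
Pro-rata amounts: Unit 5B 1,168,174.54; Unit 1A 941,780.64; Unit G1 919,228.77; Unit 4B 1,273,816.05.
Rounded to nearest $50: Unit 5B $1,168,150; Unit 1A $941,800; Unit G1 $919,250; Unit 4B $1,273,800. Sum = $4,303,000.
Sum already equals the total — no adjustment.

Unit 5B: $1,168,150 · Unit 1A: $941,800 · Unit G1: $919,250 · Unit 4B: $1,273,800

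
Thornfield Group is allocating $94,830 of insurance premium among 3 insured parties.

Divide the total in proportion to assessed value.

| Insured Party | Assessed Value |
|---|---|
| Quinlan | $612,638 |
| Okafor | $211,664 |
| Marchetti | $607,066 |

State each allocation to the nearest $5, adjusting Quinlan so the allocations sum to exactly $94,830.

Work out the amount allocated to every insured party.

Sum of assessed value: 1,431,368.
Unrounded shares: Quinlan 612,638/1,431,368 × $94,830 = 40,588.07; Okafor 211,664/1,431,368 × $94,830 = 14,023.02; Marchetti 607,066/1,431,368 × $94,830 = 40,218.92.
After rounding ($5): Quinlan $40,590; Okafor $14,025; Marchetti $40,220. Sum = $94,835.
Difference $94,830 − $94,835 = −$5 applied to Quinlan: Quinlan becomes $40,585.

Quinlan: $40,585; Okafor: $14,025; Marchetti: $40,220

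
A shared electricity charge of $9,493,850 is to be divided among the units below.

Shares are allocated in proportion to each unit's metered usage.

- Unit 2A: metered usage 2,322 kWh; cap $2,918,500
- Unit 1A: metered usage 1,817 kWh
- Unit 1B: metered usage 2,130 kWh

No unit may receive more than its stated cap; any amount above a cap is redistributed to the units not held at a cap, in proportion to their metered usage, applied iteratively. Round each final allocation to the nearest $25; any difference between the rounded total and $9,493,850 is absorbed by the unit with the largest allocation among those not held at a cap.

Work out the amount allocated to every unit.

Unit 2A: $2,918,500 · Unit 1A: $3,026,950 · Unit 1B: $3,548,400

Sum of metered usage: 6,269.
Proportional shares (ignoring caps): Unit 2A 3,516,465.10; Unit 1A 2,751,686.94; Unit 1B 3,225,697.96.
Held at cap: Unit 2A ($2,918,500); residual $6,575,350 reallocated over remaining metered usage 3,947.
Remaining shares: Unit 1A 3,026,959.96 → $3,026,950; Unit 1B 3,548,390.04 → $3,548,400.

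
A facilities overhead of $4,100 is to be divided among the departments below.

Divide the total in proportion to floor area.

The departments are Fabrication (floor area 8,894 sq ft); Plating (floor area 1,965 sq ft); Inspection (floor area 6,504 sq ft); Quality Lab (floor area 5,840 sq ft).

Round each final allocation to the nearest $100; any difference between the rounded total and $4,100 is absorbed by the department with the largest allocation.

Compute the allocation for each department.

Fabrication: $1,700 | Plating: $300 | Inspection: $1,100 | Quality Lab: $1,000

Floor area total: 23,203.
Pro-rata amounts: Fabrication 8,894/23,203 × $4,100 = 1,571.58; Plating 1,965/23,203 × $4,100 = 347.22; Inspection 6,504/23,203 × $4,100 = 1,149.27; Quality Lab 5,840/23,203 × $4,100 = 1,031.94.
Rounded to nearest $100: Fabrication $1,600; Plating $300; Inspection $1,100; Quality Lab $1,000. Sum = $4,000.
Difference $4,100 − $4,000 = +$100 applied to largest allocation (Fabrication): Fabrication becomes $1,700.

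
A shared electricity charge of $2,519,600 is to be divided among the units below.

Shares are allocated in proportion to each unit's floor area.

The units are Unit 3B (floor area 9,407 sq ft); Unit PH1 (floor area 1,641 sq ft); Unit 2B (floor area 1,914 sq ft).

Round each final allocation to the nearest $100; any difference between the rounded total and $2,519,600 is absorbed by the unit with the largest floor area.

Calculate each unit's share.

Unit 3B: $1,828,500 | Unit PH1: $319,000 | Unit 2B: $372,100

Floor area total: 12,962.
Raw shares: Unit 3B 9,407/12,962 × $2,519,600 = 1,828,566.36; Unit PH1 1,641/12,962 × $2,519,600 = 318,983.46; Unit 2B 1,914/12,962 × $2,519,600 = 372,050.18.
After rounding ($100): Unit 3B $1,828,600; Unit PH1 $319,000; Unit 2B $372,100. Sum = $2,519,700.
Difference $2,519,600 − $2,519,700 = −$100 applied to largest floor area (Unit 3B): Unit 3B becomes $1,828,500.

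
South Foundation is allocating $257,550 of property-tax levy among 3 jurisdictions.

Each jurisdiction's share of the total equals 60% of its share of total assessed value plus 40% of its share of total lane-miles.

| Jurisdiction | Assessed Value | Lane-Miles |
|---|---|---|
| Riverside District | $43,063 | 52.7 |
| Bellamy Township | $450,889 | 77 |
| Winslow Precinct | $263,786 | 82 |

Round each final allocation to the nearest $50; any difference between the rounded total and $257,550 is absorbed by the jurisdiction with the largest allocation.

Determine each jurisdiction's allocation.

Riverside District: $34,450 · Bellamy Township: $129,400 · Winslow Precinct: $93,700

Assessed value total 757,738; lane-miles total 211.7.
Combined weights (60% assessed value + 40% lane-miles): Riverside District 0.1337; Bellamy Township 0.5025; Winslow Precinct 0.3638.
Pro-rata amounts: Riverside District 34,427.60; Bellamy Township 129,423.13; Winslow Precinct 93,699.27.
At nearest $50: Riverside District $34,450; Bellamy Township $129,400; Winslow Precinct $93,700. Sum = $257,550.
Rounded total matches; no reconciliation needed.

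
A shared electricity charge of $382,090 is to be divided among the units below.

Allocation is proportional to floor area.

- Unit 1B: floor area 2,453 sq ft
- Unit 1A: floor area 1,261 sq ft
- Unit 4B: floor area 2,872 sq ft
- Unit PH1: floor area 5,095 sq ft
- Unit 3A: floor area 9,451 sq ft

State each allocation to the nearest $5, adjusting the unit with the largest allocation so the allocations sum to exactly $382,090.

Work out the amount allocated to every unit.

Unit 1B: $44,355; Unit 1A: $22,800; Unit 4B: $51,930; Unit PH1: $92,125; Unit 3A: $170,880

Total floor area = 21,132.
Raw shares: Unit 1B 2,453/21,132 × $382,090 = 44,352.96; Unit 1A 1,261/21,132 × $382,090 = 22,800.28; Unit 4B 2,872/21,132 × $382,090 = 51,928.95; Unit PH1 5,095/21,132 × $382,090 = 92,123.25; Unit 3A 9,451/21,132 × $382,090 = 170,884.56.
Rounded to nearest $5: Unit 1B $44,355; Unit 1A $22,800; Unit 4B $51,930; Unit PH1 $92,125; Unit 3A $170,885. Sum = $382,095.
Difference $382,090 − $382,095 = −$5 applied to largest allocation (Unit 3A): Unit 3A becomes $170,880.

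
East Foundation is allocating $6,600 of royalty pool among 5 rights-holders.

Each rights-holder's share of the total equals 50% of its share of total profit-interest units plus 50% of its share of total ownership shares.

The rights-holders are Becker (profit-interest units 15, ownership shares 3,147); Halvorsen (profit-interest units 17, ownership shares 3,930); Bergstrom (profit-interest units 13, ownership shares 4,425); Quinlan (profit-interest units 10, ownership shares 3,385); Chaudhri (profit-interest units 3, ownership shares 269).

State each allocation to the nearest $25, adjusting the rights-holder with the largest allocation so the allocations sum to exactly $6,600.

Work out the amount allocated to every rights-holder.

Becker: $1,550 · Halvorsen: $1,825 · Bergstrom: $1,700 · Quinlan: $1,300 · Chaudhri: $225

Totals — profit-interest units 58, ownership shares 15,156.
Blended shares (50% profit-interest units + 50% ownership shares): Becker 0.2331; Halvorsen 0.2762; Bergstrom 0.2581; Quinlan 0.1979; Chaudhri 0.0347.
Unrounded shares: Becker 1,538.66; Halvorsen 1,822.94; Bergstrom 1,703.13; Quinlan 1,306.00; Chaudhri 229.26.
Rounded to nearest $25: Becker $1,550; Halvorsen $1,825; Bergstrom $1,700; Quinlan $1,300; Chaudhri $225. Sum = $6,600.
Sum already equals the total — no adjustment.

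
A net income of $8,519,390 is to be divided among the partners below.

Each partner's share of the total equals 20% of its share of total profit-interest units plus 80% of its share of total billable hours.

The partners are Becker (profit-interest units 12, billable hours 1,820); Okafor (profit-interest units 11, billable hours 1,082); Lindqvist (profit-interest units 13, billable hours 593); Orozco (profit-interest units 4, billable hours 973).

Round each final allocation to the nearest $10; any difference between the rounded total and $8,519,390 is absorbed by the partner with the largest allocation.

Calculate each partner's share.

Totals — profit-interest units 40, billable hours 4,468.
Composite weights (20% profit-interest units + 80% billable hours): Becker 0.3859; Okafor 0.2487; Lindqvist 0.1712; Orozco 0.1942.
Unrounded shares: Becker 3,287,401.50; Okafor 2,119,055.26; Lindqvist 1,458,325.84; Orozco 1,654,607.40.
Rounded to nearest $10: Becker $3,287,400; Okafor $2,119,060; Lindqvist $1,458,330; Orozco $1,654,610. Sum = $8,519,400.
Difference $8,519,390 − $8,519,400 = −$10 applied to largest allocation (Becker): Becker becomes $3,287,390.

Becker: $3,287,390 · Okafor: $2,119,060 · Lindqvist: $1,458,330 · Orozco: $1,654,610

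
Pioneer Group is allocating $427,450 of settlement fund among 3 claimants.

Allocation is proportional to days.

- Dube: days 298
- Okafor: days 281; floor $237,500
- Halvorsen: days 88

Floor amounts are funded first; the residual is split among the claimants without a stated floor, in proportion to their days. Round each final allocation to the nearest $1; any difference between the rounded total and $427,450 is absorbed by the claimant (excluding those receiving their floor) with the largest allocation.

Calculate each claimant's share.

Fund the minimums — Okafor $237,500. Balance $189,950.
Balance split over remaining days 386: Dube 146,645.34 → $146,645; Halvorsen 43,304.66 → $43,305.

Dube: $146,645; Okafor: $237,500; Halvorsen: $43,305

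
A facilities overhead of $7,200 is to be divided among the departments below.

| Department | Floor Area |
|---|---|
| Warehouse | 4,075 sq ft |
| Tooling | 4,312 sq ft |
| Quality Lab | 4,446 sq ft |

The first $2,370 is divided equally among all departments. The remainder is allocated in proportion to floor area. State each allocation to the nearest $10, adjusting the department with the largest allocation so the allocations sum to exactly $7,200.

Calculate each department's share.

Equal tier: $2,370 ÷ 3 = $790 apiece.
Remainder $4,830 by floor area (total 12,833): Warehouse 1,533.72 → $1,530; Tooling 1,622.92 → $1,620; Quality Lab 1,673.36 → $1,670.
Rounding difference +$10 on remainder applied to Quality Lab.
Totals: Warehouse $790 + $1,530 = $2,320; Tooling $790 + $1,620 = $2,410; Quality Lab $790 + $1,680 = $2,470.

Warehouse: $2,320; Tooling: $2,410; Quality Lab: $2,470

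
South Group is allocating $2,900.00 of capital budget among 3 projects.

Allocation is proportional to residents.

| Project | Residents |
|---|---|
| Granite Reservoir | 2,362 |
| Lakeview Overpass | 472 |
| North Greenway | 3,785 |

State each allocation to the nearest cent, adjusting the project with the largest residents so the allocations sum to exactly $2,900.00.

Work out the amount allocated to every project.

Granite Reservoir: $1,034.87 | Lakeview Overpass: $206.80 | North Greenway: $1,658.33

Sum of residents: 2,362 + 472 + 3,785 = 6,619.
Raw shares: Granite Reservoir 1,034.8693; Lakeview Overpass 206.7986; North Greenway 1,658.3321.
Rounded to nearest cent: Granite Reservoir $1,034.87; Lakeview Overpass $206.80; North Greenway $1,658.33. Sum = $2,900.00.
Sum already equals the total — no adjustment.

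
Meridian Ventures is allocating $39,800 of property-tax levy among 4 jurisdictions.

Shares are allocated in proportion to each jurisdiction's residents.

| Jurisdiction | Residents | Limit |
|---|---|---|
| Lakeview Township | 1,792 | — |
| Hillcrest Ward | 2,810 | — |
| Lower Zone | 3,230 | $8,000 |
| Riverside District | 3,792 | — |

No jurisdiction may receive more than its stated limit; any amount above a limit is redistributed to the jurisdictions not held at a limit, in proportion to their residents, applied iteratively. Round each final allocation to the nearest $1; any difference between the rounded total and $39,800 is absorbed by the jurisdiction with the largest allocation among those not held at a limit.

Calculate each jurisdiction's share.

Sum of residents: 11,624.
Pro-rata shares before constraints: Lakeview Township 6,135.72; Hillcrest Ward 9,621.30; Lower Zone 11,059.36; Riverside District 12,983.62.
Cap binds for Lower Zone ($8,000); remaining pool $31,800 reallocated over remaining residents 8,394.
Remaining shares: Lakeview Township 6,788.85 → $6,789; Hillcrest Ward 10,645.46 → $10,645; Riverside District 14,365.69 → $14,366.

Lakeview Township: $6,789; Hillcrest Ward: $10,645; Lower Zone: $8,000; Riverside District: $14,366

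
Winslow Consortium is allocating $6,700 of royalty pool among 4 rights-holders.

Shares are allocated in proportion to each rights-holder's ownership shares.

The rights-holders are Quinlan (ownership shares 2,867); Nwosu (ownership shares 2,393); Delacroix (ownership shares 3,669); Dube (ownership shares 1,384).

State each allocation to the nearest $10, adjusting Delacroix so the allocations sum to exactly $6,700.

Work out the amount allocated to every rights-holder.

Quinlan: $1,860 | Nwosu: $1,550 | Delacroix: $2,390 | Dube: $900

Sum of ownership shares: 10,313.
Raw shares: Quinlan 2,867/10,313 × $6,700 = 1,862.59; Nwosu 2,393/10,313 × $6,700 = 1,554.65; Delacroix 3,669/10,313 × $6,700 = 2,383.62; Dube 1,384/10,313 × $6,700 = 899.14.
At nearest $10: Quinlan $1,860; Nwosu $1,550; Delacroix $2,380; Dube $900. Sum = $6,690.
Difference $6,700 − $6,690 = +$10 applied to Delacroix: Delacroix becomes $2,390.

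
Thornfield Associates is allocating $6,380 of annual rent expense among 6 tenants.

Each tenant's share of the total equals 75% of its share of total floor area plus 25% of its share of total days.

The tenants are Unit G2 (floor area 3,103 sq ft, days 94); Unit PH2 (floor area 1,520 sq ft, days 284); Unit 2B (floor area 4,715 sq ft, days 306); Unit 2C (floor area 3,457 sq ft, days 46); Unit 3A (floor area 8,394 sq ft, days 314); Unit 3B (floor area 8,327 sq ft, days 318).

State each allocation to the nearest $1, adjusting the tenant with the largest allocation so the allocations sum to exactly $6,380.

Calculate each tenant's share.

Floor area total 29,516; days total 1,362.
Combined weights (75% floor area + 25% days): Unit G2 0.0961; Unit PH2 0.0908; Unit 2B 0.1760; Unit 2C 0.0963; Unit 3A 0.2709; Unit 3B 0.2700.
Proportional shares: Unit G2 613.13; Unit PH2 579.00; Unit 2B 1,122.72; Unit 2C 614.30; Unit 3A 1,728.51; Unit 3B 1,722.34.
After rounding ($1): Unit G2 $613; Unit PH2 $579; Unit 2B $1,123; Unit 2C $614; Unit 3A $1,729; Unit 3B $1,722. Sum = $6,380.
No rounding difference to absorb.

Unit G2: $613 · Unit PH2: $579 · Unit 2B: $1,123 · Unit 2C: $614 · Unit 3A: $1,729 · Unit 3B: $1,722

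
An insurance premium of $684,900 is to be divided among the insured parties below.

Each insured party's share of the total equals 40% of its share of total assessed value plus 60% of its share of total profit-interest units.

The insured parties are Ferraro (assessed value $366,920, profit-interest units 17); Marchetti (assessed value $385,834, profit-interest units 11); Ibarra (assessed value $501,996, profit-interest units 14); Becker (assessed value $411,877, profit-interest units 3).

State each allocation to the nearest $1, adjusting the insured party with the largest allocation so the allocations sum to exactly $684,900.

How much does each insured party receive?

Ferraro: $215,559; Marchetti: $163,875; Ibarra: $210,366; Becker: $95,100

Totals — assessed value 1,666,627, profit-interest units 45.
Composite weights (40% assessed value + 60% profit-interest units): Ferraro 0.3147; Marchetti 0.2393; Ibarra 0.3071; Becker 0.1389.
Pro-rata amounts: Ferraro 215,558.28; Marchetti 163,875.36; Ibarra 210,366.06; Becker 95,100.31.
At nearest $1: Ferraro $215,558; Marchetti $163,875; Ibarra $210,366; Becker $95,100. Sum = $684,899.
Difference $684,900 − $684,899 = +$1 applied to largest allocation (Ferraro): Ferraro becomes $215,559.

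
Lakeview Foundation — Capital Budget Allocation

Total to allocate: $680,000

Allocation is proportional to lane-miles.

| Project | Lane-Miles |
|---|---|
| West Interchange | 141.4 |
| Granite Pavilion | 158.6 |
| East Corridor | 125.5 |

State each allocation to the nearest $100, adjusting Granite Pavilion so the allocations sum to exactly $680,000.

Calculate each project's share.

Sum of lane-miles: 425.5.
Pro-rata amounts: West Interchange 141.4/425.5 × $680,000 = 225,974.15; Granite Pavilion 158.6/425.5 × $680,000 = 253,461.81; East Corridor 125.5/425.5 × $680,000 = 200,564.04.
At nearest $100: West Interchange $226,000; Granite Pavilion $253,500; East Corridor $200,600. Sum = $680,100.
Difference $680,000 − $680,100 = −$100 applied to Granite Pavilion: Granite Pavilion becomes $253,400.

West Interchange: $226,000; Granite Pavilion: $253,400; East Corridor: $200,600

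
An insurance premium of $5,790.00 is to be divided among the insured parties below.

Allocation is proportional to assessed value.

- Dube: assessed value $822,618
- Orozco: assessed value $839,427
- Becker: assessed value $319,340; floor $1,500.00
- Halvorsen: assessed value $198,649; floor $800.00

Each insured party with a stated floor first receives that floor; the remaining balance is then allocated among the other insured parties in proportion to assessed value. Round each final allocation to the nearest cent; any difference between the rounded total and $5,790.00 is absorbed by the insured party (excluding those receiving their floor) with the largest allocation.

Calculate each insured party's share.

Dube: $1,727.35; Orozco: $1,762.65; Becker: $1,500.00; Halvorsen: $800.00

Fund the minimums — Becker $1,500.00; Halvorsen $800.00. Remaining pool $3,490.00.
Remaining pool split over remaining assessed value 1,662,045: Dube 1,727.3520 → $1,727.35; Orozco 1,762.6480 → $1,762.65.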